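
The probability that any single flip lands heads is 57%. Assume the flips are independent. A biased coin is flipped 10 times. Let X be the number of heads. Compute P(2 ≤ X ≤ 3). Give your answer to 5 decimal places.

0.07750

X ~ Binomial(10, 0.57); P(2 ≤ X ≤ 3) = Σ C(10,k) p^k (1−p)^(10−k) over k:
  k=2: C(10,2)·0.57^2·0.43^8 = 0.0170887
  k=3: C(10,3)·0.57^3·0.43^7 = 0.0604067
Total = 0.0774954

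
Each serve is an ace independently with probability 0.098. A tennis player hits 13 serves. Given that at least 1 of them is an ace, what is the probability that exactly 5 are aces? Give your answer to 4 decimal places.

0.0069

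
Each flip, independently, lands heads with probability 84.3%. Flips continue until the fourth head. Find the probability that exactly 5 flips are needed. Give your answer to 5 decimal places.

0.31715

Y = trial on which the fourth success occurs; negative binomial, r=4, p=0.843.
P(Y=5) = C(4,3) · p^4 · (1−p)^1
= 4 · 0.50502 · 0.157 = 0.3171538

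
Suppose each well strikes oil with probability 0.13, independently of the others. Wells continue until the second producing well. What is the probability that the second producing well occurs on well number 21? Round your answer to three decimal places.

0.024

Y = trial on which the second success occurs; negative binomial, r=2, p=0.13.
P(Y=21) = C(20,1) · p^2 · (1−p)^19
= 20 · 0.0169 · 0.070936 = 0.02398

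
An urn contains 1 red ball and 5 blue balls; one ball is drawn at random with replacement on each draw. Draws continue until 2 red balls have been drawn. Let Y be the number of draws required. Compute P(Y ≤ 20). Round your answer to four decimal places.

Finishing within 20 draws ⇔ at least 2 successes in the first 20. With X ~ Binomial(20, 0.166667), P(Y ≤ 20) = 1 − P(X ≤ 1).
  k=0: C(20,0)·0.166667^0·0.833333^20 = 0.026084
  k=1: C(20,1)·0.166667^1·0.833333^19 = 0.104336
1 − 0.130420 = 0.869580

0.8696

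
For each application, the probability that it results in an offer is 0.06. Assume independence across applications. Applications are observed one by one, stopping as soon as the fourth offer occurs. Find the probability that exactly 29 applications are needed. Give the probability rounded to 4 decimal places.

0.0090

Y = trial on which the fourth success occurs; negative binomial, r=4, p=0.06.
P(Y=29) = C(28,3) · p^4 · (1−p)^25
= 3276 · 1.296e-05 · 0.21291 = 0.009040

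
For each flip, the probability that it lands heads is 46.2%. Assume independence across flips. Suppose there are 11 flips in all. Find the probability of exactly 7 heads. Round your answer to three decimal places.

0.124

X ~ Binomial(n=11, p=0.462).
P(X=7) = C(11,7) · p^7 · (1−p)^4
= 330 · 0.0044926 · 0.083778 = 0.12420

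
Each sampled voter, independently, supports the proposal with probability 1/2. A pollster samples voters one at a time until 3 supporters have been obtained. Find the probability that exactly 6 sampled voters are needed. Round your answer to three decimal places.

0.156

Y = trial on which the third success occurs; negative binomial, r=3, p=0.50.
P(Y=6) = C(5,2) · p^3 · (1−p)^3
= 10 · 0.125 · 0.125 = 0.15625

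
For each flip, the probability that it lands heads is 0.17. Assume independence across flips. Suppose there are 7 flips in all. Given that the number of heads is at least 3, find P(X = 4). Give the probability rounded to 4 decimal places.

0.1663

X ~ Binomial(7, 0.17). Want P(X=4 | X≥3) = P(X=4) / P(X≥3).
P(X=4) = C(7,4)·0.17^4·0.83^3 = 0.016715
P(X≥3) = 1 − 0.271361 − 0.389059 − 0.239060 = 0.100520
Ratio = 0.016715 / 0.100520 = 0.166282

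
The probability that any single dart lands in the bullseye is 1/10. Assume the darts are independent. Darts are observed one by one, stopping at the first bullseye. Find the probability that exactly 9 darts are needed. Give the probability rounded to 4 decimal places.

0.0430

Geometric (trials to first success), p = 0.10.
P(Y = 9) = (1−p)^8 · p = 0.43047 · 0.10 = 0.043047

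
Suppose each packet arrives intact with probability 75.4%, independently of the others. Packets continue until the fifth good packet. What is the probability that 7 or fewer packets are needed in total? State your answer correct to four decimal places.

0.7647

Finishing within 7 packets ⇔ at least 5 successes in the first 7. With X ~ Binomial(7, 0.754), P(Y ≤ 7) = 1 − P(X ≤ 4).
  k=0: C(7,0)·0.754^0·0.246^7 = 0.000055
  k=1: C(7,1)·0.754^1·0.246^6 = 0.001170
  k=2: C(7,2)·0.754^2·0.246^5 = 0.010756
  k=3: C(7,3)·0.754^3·0.246^4 = 0.054944
  k=4: C(7,4)·0.754^4·0.246^3 = 0.168406
1 − 0.235331 = 0.764669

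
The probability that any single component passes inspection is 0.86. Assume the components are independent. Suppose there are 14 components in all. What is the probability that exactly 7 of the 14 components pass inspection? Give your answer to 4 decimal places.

X ~ Binomial(n=14, p=0.86).
P(X=7) = C(14,7) · p^7 · (1−p)^7
= 3432 · 0.34793 · 1.0541e-06 = 0.001259

0.0013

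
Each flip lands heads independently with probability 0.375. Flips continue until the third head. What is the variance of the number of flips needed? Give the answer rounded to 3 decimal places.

13.333

Y = total flips until the third success; negative binomial with r=3, p=0.375.
Var(Y) = r(1−p)/p² = 3·0.625 / 0.375² = 13.33333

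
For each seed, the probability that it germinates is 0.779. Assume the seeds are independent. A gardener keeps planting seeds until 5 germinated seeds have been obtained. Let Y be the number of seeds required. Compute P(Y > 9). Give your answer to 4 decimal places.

Needing more than 9 seeds ⇔ fewer than 5 successes in the first 9. With X ~ Binomial(9, 0.779), P(Y > 9) = P(X ≤ 4).
  k=0: C(9,0)·0.779^0·0.221^9 = 0.000001
  k=1: C(9,1)·0.779^1·0.221^8 = 0.000040
  k=2: C(9,2)·0.779^2·0.221^7 = 0.000563
  k=3: C(9,3)·0.779^3·0.221^6 = 0.004626
  k=4: C(9,4)·0.779^4·0.221^5 = 0.024461
P(X ≤ 4) = 0.029692

0.0297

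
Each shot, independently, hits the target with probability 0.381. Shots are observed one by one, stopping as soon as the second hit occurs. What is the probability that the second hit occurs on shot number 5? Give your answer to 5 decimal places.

Y = trial on which the second success occurs; negative binomial, r=2, p=0.381.
P(Y=5) = C(4,1) · p^2 · (1−p)^3
= 4 · 0.14516 · 0.23718 = 0.1377152

0.13772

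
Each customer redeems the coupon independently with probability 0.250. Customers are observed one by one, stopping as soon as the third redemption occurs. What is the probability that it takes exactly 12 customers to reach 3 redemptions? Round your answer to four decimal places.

Y = trial on which the third success occurs; negative binomial, r=3, p=0.25.
P(Y=12) = C(11,2) · p^3 · (1−p)^9
= 55 · 0.015625 · 0.075085 = 0.064526

0.0645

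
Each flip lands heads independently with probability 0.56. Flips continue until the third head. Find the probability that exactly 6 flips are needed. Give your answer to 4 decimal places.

Y = trial on which the third success occurs; negative binomial, r=3, p=0.56.
P(Y=6) = C(5,2) · p^3 · (1−p)^3
= 10 · 0.17562 · 0.085184 = 0.149597

0.1496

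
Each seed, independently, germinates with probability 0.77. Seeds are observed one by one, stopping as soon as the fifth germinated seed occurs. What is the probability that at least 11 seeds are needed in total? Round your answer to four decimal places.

0.0130

Needing more than 10 seeds ⇔ fewer than 5 successes in the first 10. With X ~ Binomial(10, 0.77), P(Y > 10) = P(X ≤ 4).
  k=0: C(10,0)·0.77^0·0.23^10 = 0.000000
  k=1: C(10,1)·0.77^1·0.23^9 = 0.000014
  k=2: C(10,2)·0.77^2·0.23^8 = 0.000209
  k=3: C(10,3)·0.77^3·0.23^7 = 0.001865
  k=4: C(10,4)·0.77^4·0.23^6 = 0.010928
P(X ≤ 4) = 0.013017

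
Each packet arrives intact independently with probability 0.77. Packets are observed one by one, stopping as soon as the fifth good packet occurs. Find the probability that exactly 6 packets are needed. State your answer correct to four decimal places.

0.3113

Y = trial on which the fifth success occurs; negative binomial, r=5, p=0.77.
P(Y=6) = C(5,4) · p^5 · (1−p)^1
= 5 · 0.27068 · 0.23 = 0.311280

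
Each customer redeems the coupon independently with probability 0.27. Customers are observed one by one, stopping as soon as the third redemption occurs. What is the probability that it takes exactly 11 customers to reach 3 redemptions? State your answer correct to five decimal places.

Y = trial on which the third success occurs; negative binomial, r=3, p=0.27.
P(Y=11) = C(10,2) · p^3 · (1−p)^8
= 45 · 0.019683 · 0.080646 = 0.0714310

0.07143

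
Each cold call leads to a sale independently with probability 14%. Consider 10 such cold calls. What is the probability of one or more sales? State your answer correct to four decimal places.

0.7787

P(at least one) = 1 − P(none) = 1 − (1 − 0.14)^10
= 1 − 0.221302 = 0.778698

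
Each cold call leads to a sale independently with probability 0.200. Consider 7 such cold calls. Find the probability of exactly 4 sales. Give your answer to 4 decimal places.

X ~ Binomial(n=7, p=0.20).
P(X=4) = C(7,4) · p^4 · (1−p)^3
= 35 · 0.0016 · 0.512 = 0.028672

0.0287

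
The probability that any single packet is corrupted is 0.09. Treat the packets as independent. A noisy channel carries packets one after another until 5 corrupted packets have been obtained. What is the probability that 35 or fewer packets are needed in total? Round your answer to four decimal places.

0.2032

Finishing within 35 packets ⇔ at least 5 successes in the first 35. With X ~ Binomial(35, 0.09), P(Y ≤ 35) = 1 − P(X ≤ 4).
  k=0: C(35,0)·0.09^0·0.91^35 = 0.036851
  k=1: C(35,1)·0.09^1·0.91^34 = 0.127561
  k=2: C(35,2)·0.09^2·0.91^33 = 0.214471
  k=3: C(35,3)·0.09^3·0.91^32 = 0.233325
  k=4: C(35,4)·0.09^4·0.91^31 = 0.184609
1 − 0.796817 = 0.203183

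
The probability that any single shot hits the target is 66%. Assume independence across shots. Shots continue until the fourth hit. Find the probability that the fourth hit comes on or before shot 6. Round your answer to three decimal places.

0.667

Finishing within 6 shots ⇔ at least 4 successes in the first 6. With X ~ Binomial(6, 0.66), P(Y ≤ 6) = 1 − P(X ≤ 3).
  k=0: C(6,0)·0.66^0·0.34^6 = 0.00154
  k=1: C(6,1)·0.66^1·0.34^5 = 0.01799
  k=2: C(6,2)·0.66^2·0.34^4 = 0.08732
  k=3: C(6,3)·0.66^3·0.34^3 = 0.22599
1 − 0.33285 = 0.66715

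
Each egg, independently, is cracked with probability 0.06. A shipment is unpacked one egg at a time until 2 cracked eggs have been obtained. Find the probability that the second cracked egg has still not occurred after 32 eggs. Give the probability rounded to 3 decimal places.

Needing more than 32 eggs ⇔ fewer than 2 successes in the first 32. With X ~ Binomial(32, 0.06), P(Y > 32) = P(X ≤ 1).
  k=0: C(32,0)·0.06^0·0.94^32 = 0.13807
  k=1: C(32,1)·0.06^1·0.94^31 = 0.28201
P(X ≤ 1) = 0.42008

0.420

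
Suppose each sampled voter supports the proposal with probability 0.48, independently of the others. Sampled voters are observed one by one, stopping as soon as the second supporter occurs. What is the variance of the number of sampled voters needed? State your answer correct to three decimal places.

4.514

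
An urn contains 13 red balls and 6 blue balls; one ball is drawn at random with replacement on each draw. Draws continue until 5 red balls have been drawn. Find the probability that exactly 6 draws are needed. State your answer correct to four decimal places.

Y = trial on which the fifth success occurs; negative binomial, r=5, p=0.684211.
P(Y=6) = C(5,4) · p^5 · (1−p)^1
= 5 · 0.14995 · 0.31579 = 0.236764

0.2368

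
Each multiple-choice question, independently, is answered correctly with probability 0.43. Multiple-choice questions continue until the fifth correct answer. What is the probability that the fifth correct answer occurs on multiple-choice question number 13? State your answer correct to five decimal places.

0.08109

Y = trial on which the fifth success occurs; negative binomial, r=5, p=0.43.
P(Y=13) = C(12,4) · p^5 · (1−p)^8
= 495 · 0.014701 · 0.011143 = 0.0810861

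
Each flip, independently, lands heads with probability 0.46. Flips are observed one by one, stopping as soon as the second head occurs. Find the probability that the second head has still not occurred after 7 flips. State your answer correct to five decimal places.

0.09323

Needing more than 7 flips ⇔ fewer than 2 successes in the first 7. With X ~ Binomial(7, 0.46), P(Y > 7) = P(X ≤ 1).
  k=0: C(7,0)·0.46^0·0.54^7 = 0.0133893
  k=1: C(7,1)·0.46^1·0.54^6 = 0.0798396
P(X ≤ 1) = 0.0932289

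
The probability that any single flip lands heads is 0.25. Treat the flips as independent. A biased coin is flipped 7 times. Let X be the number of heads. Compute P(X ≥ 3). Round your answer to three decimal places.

X ~ Binomial(7, 0.25); P(X ≥ 3) = Σ C(7,k) p^k (1−p)^(7−k) over k:
  k=3: C(7,3)·0.25^3·0.75^4 = 0.17303
  k=4: C(7,4)·0.25^4·0.75^3 = 0.05768
  k=5: C(7,5)·0.25^5·0.75^2 = 0.01154
  k=6: C(7,6)·0.25^6·0.75^1 = 0.00128
  k=7: C(7,7)·0.25^7·0.75^0 = 0.00006
Total = 0.24359

0.244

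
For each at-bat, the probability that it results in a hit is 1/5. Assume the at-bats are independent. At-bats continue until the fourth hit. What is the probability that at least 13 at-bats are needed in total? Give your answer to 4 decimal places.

Needing more than 12 at-bats ⇔ fewer than 4 successes in the first 12. With X ~ Binomial(12, 0.20), P(Y > 12) = P(X ≤ 3).
  k=0: C(12,0)·0.20^0·0.80^12 = 0.068719
  k=1: C(12,1)·0.20^1·0.80^11 = 0.206158
  k=2: C(12,2)·0.20^2·0.80^10 = 0.283468
  k=3: C(12,3)·0.20^3·0.80^9 = 0.236223
P(X ≤ 3) = 0.794569

0.7946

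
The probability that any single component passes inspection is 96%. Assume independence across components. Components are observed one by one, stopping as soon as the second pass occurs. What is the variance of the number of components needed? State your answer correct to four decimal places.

0.0868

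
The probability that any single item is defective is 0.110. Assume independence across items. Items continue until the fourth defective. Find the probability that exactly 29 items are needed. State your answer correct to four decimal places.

Y = trial on which the fourth success occurs; negative binomial, r=4, p=0.11.
P(Y=29) = C(28,3) · p^4 · (1−p)^25
= 3276 · 0.00014641 · 0.054294 = 0.026041

0.0260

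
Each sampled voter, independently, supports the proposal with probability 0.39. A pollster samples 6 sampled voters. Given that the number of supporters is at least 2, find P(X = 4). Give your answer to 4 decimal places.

X ~ Binomial(6, 0.39). Want P(X=4 | X≥2) = P(X=4) / P(X≥2).
P(X=4) = C(6,4)·0.39^4·0.61^2 = 0.129125
P(X≥2) = 1 − 0.051520 − 0.197636 = 0.750844
Ratio = 0.129125 / 0.750844 = 0.171973

0.1720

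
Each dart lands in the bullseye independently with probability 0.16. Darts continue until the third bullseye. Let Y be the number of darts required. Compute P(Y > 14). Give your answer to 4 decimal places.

0.6068

Needing more than 14 darts ⇔ fewer than 3 successes in the first 14. With X ~ Binomial(14, 0.16), P(Y > 14) = P(X ≤ 2).
  k=0: C(14,0)·0.16^0·0.84^14 = 0.087078
  k=1: C(14,1)·0.16^1·0.84^13 = 0.232209
  k=2: C(14,2)·0.16^2·0.84^12 = 0.287497
P(X ≤ 2) = 0.606784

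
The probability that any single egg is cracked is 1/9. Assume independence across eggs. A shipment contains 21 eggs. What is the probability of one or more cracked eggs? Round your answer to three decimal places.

P(at least one) = 1 − P(none) = 1 − (1 − 0.111111)^21
= 1 − 0.08429 = 0.91571

0.916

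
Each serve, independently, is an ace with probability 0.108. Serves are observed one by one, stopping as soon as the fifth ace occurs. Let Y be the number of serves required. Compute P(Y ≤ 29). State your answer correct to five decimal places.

0.19825

Finishing within 29 serves ⇔ at least 5 successes in the first 29. With X ~ Binomial(29, 0.108), P(Y ≤ 29) = 1 − P(X ≤ 4).
  k=0: C(29,0)·0.108^0·0.892^29 = 0.0363564
  k=1: C(29,1)·0.108^1·0.892^28 = 0.1276550
  k=2: C(29,2)·0.108^2·0.892^27 = 0.2163837
  k=3: C(29,3)·0.108^3·0.892^26 = 0.2357903
  k=4: C(29,4)·0.108^4·0.892^25 = 0.1855659
1 − 0.8017514 = 0.1982486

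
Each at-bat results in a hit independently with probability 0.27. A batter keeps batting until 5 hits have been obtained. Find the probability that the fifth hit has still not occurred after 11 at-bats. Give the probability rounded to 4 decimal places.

Needing more than 11 at-bats ⇔ fewer than 5 successes in the first 11. With X ~ Binomial(11, 0.27), P(Y > 11) = P(X ≤ 4).
  k=0: C(11,0)·0.27^0·0.73^11 = 0.031373
  k=1: C(11,1)·0.27^1·0.73^10 = 0.127639
  k=2: C(11,2)·0.27^2·0.73^9 = 0.236046
  k=3: C(11,3)·0.27^3·0.73^8 = 0.261914
  k=4: C(11,4)·0.27^4·0.73^7 = 0.193744
P(X ≤ 4) = 0.850716

0.8507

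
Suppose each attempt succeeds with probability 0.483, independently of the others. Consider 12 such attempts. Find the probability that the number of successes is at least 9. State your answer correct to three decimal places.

0.058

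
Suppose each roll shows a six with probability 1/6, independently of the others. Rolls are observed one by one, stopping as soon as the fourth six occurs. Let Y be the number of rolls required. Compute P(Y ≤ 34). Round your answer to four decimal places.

Finishing within 34 rolls ⇔ at least 4 successes in the first 34. With X ~ Binomial(34, 0.166667), P(Y ≤ 34) = 1 − P(X ≤ 3).
  k=0: C(34,0)·0.166667^0·0.833333^34 = 0.002032
  k=1: C(34,1)·0.166667^1·0.833333^33 = 0.013815
  k=2: C(34,2)·0.166667^2·0.833333^32 = 0.045589
  k=3: C(34,3)·0.166667^3·0.833333^31 = 0.097257
1 − 0.158692 = 0.841308

0.8413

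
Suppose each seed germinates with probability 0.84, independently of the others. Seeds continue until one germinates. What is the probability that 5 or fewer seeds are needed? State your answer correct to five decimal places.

0.99990

Y = number of seeds to the first success; geometric, p = 0.84.
P(Y ≤ 5) = 1 − (1−p)^5 = 1 − 0.0001049 = 0.9998951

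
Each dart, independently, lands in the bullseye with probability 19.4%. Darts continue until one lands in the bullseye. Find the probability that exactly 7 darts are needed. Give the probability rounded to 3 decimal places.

0.053

Geometric (trials to first success), p = 0.194.
P(Y = 7) = (1−p)^6 · p = 0.27416 · 0.194 = 0.05319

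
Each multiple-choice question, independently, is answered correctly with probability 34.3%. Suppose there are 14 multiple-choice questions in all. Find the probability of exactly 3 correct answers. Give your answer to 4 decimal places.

0.1446

X ~ Binomial(n=14, p=0.343).
P(X=3) = C(14,3) · p^3 · (1−p)^11
= 364 · 0.040354 · 0.0098451 = 0.144611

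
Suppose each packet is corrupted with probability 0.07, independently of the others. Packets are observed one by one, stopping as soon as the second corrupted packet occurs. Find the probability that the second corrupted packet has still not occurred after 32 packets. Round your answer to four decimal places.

0.3342

Needing more than 32 packets ⇔ fewer than 2 successes in the first 32. With X ~ Binomial(32, 0.07), P(Y > 32) = P(X ≤ 1).
  k=0: C(32,0)·0.07^0·0.93^32 = 0.098052
  k=1: C(32,1)·0.07^1·0.93^31 = 0.236167
P(X ≤ 1) = 0.334219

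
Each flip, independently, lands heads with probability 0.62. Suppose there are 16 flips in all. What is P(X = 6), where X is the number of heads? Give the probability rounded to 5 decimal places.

X ~ Binomial(n=16, p=0.62).
P(X=6) = C(16,6) · p^6 · (1−p)^10
= 8008 · 0.0568 · 6.2782e-05 = 0.0285568

0.02856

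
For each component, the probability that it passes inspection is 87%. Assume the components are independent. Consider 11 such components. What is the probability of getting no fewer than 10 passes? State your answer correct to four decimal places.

X ~ Binomial(11, 0.87); P(X ≥ 10) = Σ C(11,k) p^k (1−p)^(11−k) over k:
  k=10: C(11,10)·0.87^10·0.13^1 = 0.355245
  k=11: C(11,11)·0.87^11·0.13^0 = 0.216128
Total = 0.571374

0.5714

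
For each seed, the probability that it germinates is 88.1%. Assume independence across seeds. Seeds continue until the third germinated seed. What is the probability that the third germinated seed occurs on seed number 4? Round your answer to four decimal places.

0.2441

Y = trial on which the third success occurs; negative binomial, r=3, p=0.881.
P(Y=4) = C(3,2) · p^3 · (1−p)^1
= 3 · 0.6838 · 0.119 = 0.244116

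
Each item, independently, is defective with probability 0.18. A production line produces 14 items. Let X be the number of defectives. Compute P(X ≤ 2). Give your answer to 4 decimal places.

X ~ Binomial(14, 0.18); P(X ≤ 2) = Σ C(14,k) p^k (1−p)^(14−k) over k:
  k=0: C(14,0)·0.18^0·0.82^14 = 0.062143
  k=1: C(14,1)·0.18^1·0.82^13 = 0.190977
  k=2: C(14,2)·0.18^2·0.82^12 = 0.272491
Total = 0.525611

0.5256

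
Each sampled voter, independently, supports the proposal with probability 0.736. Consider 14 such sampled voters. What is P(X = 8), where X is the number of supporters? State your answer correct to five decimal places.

0.08754

X ~ Binomial(n=14, p=0.736).
P(X=8) = C(14,8) · p^8 · (1−p)^6
= 3003 · 0.086104 · 0.00033855 = 0.0875390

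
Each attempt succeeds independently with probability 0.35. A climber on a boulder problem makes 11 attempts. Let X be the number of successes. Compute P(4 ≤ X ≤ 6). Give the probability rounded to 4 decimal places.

0.5243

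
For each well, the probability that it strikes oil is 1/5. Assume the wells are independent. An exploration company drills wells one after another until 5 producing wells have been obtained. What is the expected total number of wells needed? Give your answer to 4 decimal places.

Y = total wells until the fifth success; negative binomial with r=5, p=0.20.
E[Y] = r / p = 5 / 0.20 = 25.000000

25.0000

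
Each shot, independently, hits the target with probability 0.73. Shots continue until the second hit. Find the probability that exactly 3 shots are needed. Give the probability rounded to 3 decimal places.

Y = trial on which the second success occurs; negative binomial, r=2, p=0.73.
P(Y=3) = C(2,1) · p^2 · (1−p)^1
= 2 · 0.5329 · 0.27 = 0.28777

0.288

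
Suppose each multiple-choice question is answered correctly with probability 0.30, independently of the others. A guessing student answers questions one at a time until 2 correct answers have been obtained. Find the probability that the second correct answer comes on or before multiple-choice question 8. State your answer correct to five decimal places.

Finishing within 8 multiple-choice questions ⇔ at least 2 successes in the first 8. With X ~ Binomial(8, 0.30), P(Y ≤ 8) = 1 − P(X ≤ 1).
  k=0: C(8,0)·0.30^0·0.70^8 = 0.0576480
  k=1: C(8,1)·0.30^1·0.70^7 = 0.1976503
1 − 0.2552983 = 0.7447017

0.74470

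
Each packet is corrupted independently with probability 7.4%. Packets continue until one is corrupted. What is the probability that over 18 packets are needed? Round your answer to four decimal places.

0.2506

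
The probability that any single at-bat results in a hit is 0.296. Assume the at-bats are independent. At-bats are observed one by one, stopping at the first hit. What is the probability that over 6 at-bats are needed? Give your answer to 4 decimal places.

0.1217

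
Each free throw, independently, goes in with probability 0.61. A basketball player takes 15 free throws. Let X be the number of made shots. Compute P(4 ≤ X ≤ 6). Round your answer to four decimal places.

0.0805

X ~ Binomial(15, 0.61); P(4 ≤ X ≤ 6) = Σ C(15,k) p^k (1−p)^(15−k) over k:
  k=4: C(15,4)·0.61^4·0.39^11 = 0.006000
  k=5: C(15,5)·0.61^5·0.39^10 = 0.020647
  k=6: C(15,6)·0.61^6·0.39^9 = 0.053823
Total = 0.080469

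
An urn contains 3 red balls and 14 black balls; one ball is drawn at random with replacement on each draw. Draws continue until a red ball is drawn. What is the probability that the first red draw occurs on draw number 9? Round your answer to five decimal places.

Geometric (trials to first success), p = 0.176471.
P(Y = 9) = (1−p)^8 · p = 0.21156 · 0.176471 = 0.0373341

0.03733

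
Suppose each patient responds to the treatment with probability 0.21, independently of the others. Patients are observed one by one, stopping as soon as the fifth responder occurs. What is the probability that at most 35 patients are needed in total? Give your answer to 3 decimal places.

0.886

Finishing within 35 patients ⇔ at least 5 successes in the first 35. With X ~ Binomial(35, 0.21), P(Y ≤ 35) = 1 − P(X ≤ 4).
  k=0: C(35,0)·0.21^0·0.79^35 = 0.00026
  k=1: C(35,1)·0.21^1·0.79^34 = 0.00243
  k=2: C(35,2)·0.21^2·0.79^33 = 0.01098
  k=3: C(35,3)·0.21^3·0.79^32 = 0.03211
  k=4: C(35,4)·0.21^4·0.79^31 = 0.06828
1 − 0.11407 = 0.88593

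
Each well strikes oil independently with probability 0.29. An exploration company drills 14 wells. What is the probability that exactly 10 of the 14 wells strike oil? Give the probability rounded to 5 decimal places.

X ~ Binomial(n=14, p=0.29).
P(X=10) = C(14,10) · p^10 · (1−p)^4
= 1001 · 4.2071e-06 · 0.25412 = 0.0010702

0.00107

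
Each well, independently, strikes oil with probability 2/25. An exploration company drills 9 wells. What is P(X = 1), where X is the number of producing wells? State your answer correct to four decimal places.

X ~ Binomial(n=9, p=0.08).
P(X=1) = C(9,1) · p^1 · (1−p)^8
= 9 · 0.08 · 0.51322 = 0.369518

0.3695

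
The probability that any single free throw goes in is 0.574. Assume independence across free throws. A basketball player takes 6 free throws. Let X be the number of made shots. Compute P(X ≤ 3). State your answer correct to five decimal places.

0.50947

X ~ Binomial(6, 0.574); P(X ≤ 3) = Σ C(6,k) p^k (1−p)^(6−k) over k:
  k=0: C(6,0)·0.574^0·0.426^6 = 0.0059766
  k=1: C(6,1)·0.574^1·0.426^5 = 0.0483182
  k=2: C(6,2)·0.574^2·0.426^4 = 0.1627622
  k=3: C(6,3)·0.574^3·0.426^3 = 0.2924115
Total = 0.5094686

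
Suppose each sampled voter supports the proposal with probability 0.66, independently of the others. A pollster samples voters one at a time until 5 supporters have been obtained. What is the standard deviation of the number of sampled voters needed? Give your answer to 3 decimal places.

Y = total sampled voters until the fifth success; negative binomial with r=5, p=0.66.
SD(Y) = √[r(1−p)/p²] = √(3.90266) = 1.97552

1.976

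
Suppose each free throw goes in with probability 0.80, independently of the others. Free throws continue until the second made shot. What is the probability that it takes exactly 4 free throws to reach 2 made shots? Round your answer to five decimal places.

0.07680

Y = trial on which the second success occurs; negative binomial, r=2, p=0.80.
P(Y=4) = C(3,1) · p^2 · (1−p)^2
= 3 · 0.64 · 0.04 = 0.0768000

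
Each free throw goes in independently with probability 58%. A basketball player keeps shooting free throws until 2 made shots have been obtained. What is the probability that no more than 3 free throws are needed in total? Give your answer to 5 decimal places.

0.61898

Finishing within 3 free throws ⇔ at least 2 successes in the first 3. With X ~ Binomial(3, 0.58), P(Y ≤ 3) = 1 − P(X ≤ 1).
  k=0: C(3,0)·0.58^0·0.42^3 = 0.0740880
  k=1: C(3,1)·0.58^1·0.42^2 = 0.3069360
1 − 0.3810240 = 0.6189760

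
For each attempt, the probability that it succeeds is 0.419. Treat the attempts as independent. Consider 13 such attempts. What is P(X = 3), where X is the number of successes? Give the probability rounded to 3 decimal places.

0.092

X ~ Binomial(n=13, p=0.419).
P(X=3) = C(13,3) · p^3 · (1−p)^10
= 286 · 0.07356 · 0.0043829 = 0.09221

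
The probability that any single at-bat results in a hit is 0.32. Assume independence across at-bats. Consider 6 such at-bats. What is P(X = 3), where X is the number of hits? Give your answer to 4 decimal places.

X ~ Binomial(n=6, p=0.32).
P(X=3) = C(6,3) · p^3 · (1−p)^3
= 20 · 0.032768 · 0.31443 = 0.206066

0.2061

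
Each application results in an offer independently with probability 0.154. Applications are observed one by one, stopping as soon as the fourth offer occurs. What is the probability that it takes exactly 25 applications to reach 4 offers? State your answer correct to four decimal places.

Y = trial on which the fourth success occurs; negative binomial, r=4, p=0.154.
P(Y=25) = C(24,3) · p^4 · (1−p)^21
= 2024 · 0.00056245 · 0.029839 = 0.033968

0.0340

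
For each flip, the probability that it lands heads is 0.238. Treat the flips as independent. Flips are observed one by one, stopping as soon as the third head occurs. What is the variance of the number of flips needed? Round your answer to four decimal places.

40.3573

Y = total flips until the third success; negative binomial with r=3, p=0.238.
Var(Y) = r(1−p)/p² = 3·0.762 / 0.238² = 40.357319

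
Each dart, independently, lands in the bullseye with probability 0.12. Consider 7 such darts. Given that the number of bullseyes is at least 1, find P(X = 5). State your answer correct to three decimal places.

X ~ Binomial(7, 0.12). Want P(X=5 | X≥1) = P(X=5) / P(X≥1).
P(X=5) = C(7,5)·0.12^5·0.88^2 = 0.00040
P(X≥1) = 1 − 0.40868 = 0.59132
Ratio = 0.00040 / 0.59132 = 0.00068

0.001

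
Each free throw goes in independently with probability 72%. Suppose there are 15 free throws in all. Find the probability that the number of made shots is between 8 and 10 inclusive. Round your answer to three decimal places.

X ~ Binomial(15, 0.72); P(8 ≤ X ≤ 10) = Σ C(15,k) p^k (1−p)^(15−k) over k:
  k=8: C(15,8)·0.72^8·0.28^7 = 0.06271
  k=9: C(15,9)·0.72^9·0.28^6 = 0.12541
  k=10: C(15,10)·0.72^10·0.28^5 = 0.19350
Total = 0.38162

0.382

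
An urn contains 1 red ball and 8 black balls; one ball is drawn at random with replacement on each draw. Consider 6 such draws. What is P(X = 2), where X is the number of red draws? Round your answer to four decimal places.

0.1156

X ~ Binomial(n=6, p=0.111111).
P(X=2) = C(6,2) · p^2 · (1−p)^4
= 15 · 0.012346 · 0.6243 = 0.115610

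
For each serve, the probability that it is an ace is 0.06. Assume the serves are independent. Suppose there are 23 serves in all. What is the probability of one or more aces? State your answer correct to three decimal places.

0.759

P(at least one) = 1 − P(none) = 1 − (1 − 0.06)^23
= 1 − 0.24096 = 0.75904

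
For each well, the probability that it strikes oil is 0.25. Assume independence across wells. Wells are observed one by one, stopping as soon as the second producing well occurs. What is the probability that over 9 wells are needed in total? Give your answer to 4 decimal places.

Needing more than 9 wells ⇔ fewer than 2 successes in the first 9. With X ~ Binomial(9, 0.25), P(Y > 9) = P(X ≤ 1).
  k=0: C(9,0)·0.25^0·0.75^9 = 0.075085
  k=1: C(9,1)·0.25^1·0.75^8 = 0.225254
P(X ≤ 1) = 0.300339

0.3003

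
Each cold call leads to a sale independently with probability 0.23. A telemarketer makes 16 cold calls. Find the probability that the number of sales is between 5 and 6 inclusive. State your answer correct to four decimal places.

X ~ Binomial(16, 0.23); P(5 ≤ X ≤ 6) = Σ C(16,k) p^k (1−p)^(16−k) over k:
  k=5: C(16,5)·0.23^5·0.77^11 = 0.158606
  k=6: C(16,6)·0.23^6·0.77^10 = 0.086856
Total = 0.245462

0.2455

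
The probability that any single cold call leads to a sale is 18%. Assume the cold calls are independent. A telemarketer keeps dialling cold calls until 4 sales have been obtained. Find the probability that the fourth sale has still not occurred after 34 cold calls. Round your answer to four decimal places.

0.1160

Needing more than 34 cold calls ⇔ fewer than 4 successes in the first 34. With X ~ Binomial(34, 0.18), P(Y > 34) = P(X ≤ 3).
  k=0: C(34,0)·0.18^0·0.82^34 = 0.001174
  k=1: C(34,1)·0.18^1·0.82^33 = 0.008762
  k=2: C(34,2)·0.18^2·0.82^32 = 0.031736
  k=3: C(34,3)·0.18^3·0.82^31 = 0.074309
P(X ≤ 3) = 0.115981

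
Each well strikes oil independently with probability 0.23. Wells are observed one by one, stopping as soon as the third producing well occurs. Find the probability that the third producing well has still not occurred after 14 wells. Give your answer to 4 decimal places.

0.3426

Needing more than 14 wells ⇔ fewer than 3 successes in the first 14. With X ~ Binomial(14, 0.23), P(Y > 14) = P(X ≤ 2).
  k=0: C(14,0)·0.23^0·0.77^14 = 0.025756
  k=1: C(14,1)·0.23^1·0.77^13 = 0.107705
  k=2: C(14,2)·0.23^2·0.77^12 = 0.209115
P(X ≤ 2) = 0.342576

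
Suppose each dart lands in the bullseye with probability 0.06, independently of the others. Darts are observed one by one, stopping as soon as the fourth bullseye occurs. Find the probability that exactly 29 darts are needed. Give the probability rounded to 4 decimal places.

0.0090

Y = trial on which the fourth success occurs; negative binomial, r=4, p=0.06.
P(Y=29) = C(28,3) · p^4 · (1−p)^25
= 3276 · 1.296e-05 · 0.21291 = 0.009040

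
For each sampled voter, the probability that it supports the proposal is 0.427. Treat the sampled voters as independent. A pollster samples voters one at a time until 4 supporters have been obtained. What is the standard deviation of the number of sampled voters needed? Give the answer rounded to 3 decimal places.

Y = total sampled voters until the fourth success; negative binomial with r=4, p=0.427.
SD(Y) = √[r(1−p)/p²] = √(12.57068) = 3.54552

3.546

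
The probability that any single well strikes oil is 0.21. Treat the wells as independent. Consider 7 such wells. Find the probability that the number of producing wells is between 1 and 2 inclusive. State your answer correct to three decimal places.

X ~ Binomial(7, 0.21); P(1 ≤ X ≤ 2) = Σ C(7,k) p^k (1−p)^(7−k) over k:
  k=1: C(7,1)·0.21^1·0.79^6 = 0.35734
  k=2: C(7,2)·0.21^2·0.79^5 = 0.28497
Total = 0.64230

0.642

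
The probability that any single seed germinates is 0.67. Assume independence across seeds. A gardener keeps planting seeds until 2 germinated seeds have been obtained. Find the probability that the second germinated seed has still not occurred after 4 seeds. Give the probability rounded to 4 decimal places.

0.1082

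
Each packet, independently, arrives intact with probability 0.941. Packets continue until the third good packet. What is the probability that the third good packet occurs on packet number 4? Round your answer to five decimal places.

Y = trial on which the third success occurs; negative binomial, r=3, p=0.941.
P(Y=4) = C(3,2) · p^3 · (1−p)^1
= 3 · 0.83324 · 0.059 = 0.1474831

0.14748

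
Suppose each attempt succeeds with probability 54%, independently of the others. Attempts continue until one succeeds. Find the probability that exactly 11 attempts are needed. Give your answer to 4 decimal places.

Geometric (trials to first success), p = 0.54.
P(Y = 11) = (1−p)^10 · p = 0.00042421 · 0.54 = 0.000229

0.0002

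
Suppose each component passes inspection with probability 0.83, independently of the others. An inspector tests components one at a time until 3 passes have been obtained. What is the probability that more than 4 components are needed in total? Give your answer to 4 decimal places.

Needing more than 4 components ⇔ fewer than 3 successes in the first 4. With X ~ Binomial(4, 0.83), P(Y > 4) = P(X ≤ 2).
  k=0: C(4,0)·0.83^0·0.17^4 = 0.000835
  k=1: C(4,1)·0.83^1·0.17^3 = 0.016311
  k=2: C(4,2)·0.83^2·0.17^2 = 0.119455
P(X ≤ 2) = 0.136602

0.1366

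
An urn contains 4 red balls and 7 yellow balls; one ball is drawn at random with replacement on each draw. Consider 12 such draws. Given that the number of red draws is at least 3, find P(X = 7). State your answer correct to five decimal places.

X ~ Binomial(12, 0.363636). Want P(X=7 | X≥3) = P(X=7) / P(X≥3).
P(X=7) = C(12,7)·0.363636^7·0.636364^5 = 0.0694901
P(X≥3) = 1 − 0.0044103 − 0.0302418 − 0.0950456 = 0.8703023
Ratio = 0.0694901 / 0.8703023 = 0.0798460

0.07985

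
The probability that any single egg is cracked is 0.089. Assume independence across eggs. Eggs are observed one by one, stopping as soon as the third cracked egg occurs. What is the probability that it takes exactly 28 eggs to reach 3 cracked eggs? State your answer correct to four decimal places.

0.0241

Y = trial on which the third success occurs; negative binomial, r=3, p=0.089.
P(Y=28) = C(27,2) · p^3 · (1−p)^25
= 351 · 0.00070497 · 0.097266 = 0.024068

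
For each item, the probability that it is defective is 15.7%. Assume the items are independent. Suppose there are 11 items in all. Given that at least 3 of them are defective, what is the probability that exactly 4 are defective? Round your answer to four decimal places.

0.2499

X ~ Binomial(11, 0.157). Want P(X=4 | X≥3) = P(X=4) / P(X≥3).
P(X=4) = C(11,4)·0.157^4·0.843^7 = 0.060660
P(X≥3) = 1 − 0.152793 − 0.313017 − 0.291481 = 0.242709
Ratio = 0.060660 / 0.242709 = 0.249931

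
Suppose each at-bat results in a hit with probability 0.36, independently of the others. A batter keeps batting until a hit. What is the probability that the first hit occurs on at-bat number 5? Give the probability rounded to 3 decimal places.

Geometric (trials to first success), p = 0.36.
P(Y = 5) = (1−p)^4 · p = 0.16777 · 0.36 = 0.06040

0.060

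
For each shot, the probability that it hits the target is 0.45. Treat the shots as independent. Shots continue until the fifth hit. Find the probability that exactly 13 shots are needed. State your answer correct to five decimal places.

Y = trial on which the fifth success occurs; negative binomial, r=5, p=0.45.
P(Y=13) = C(12,4) · p^5 · (1−p)^8
= 495 · 0.018453 · 0.0083734 = 0.0764838

0.07648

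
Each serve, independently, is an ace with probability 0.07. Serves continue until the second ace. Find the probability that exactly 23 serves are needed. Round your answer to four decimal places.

0.0235

Y = trial on which the second success occurs; negative binomial, r=2, p=0.07.
P(Y=23) = C(22,1) · p^2 · (1−p)^21
= 22 · 0.0049 · 0.21784 = 0.023483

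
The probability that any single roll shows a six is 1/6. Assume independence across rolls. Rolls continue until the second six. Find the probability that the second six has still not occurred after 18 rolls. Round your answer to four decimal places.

0.1728

Needing more than 18 rolls ⇔ fewer than 2 successes in the first 18. With X ~ Binomial(18, 0.166667), P(Y > 18) = P(X ≤ 1).
  k=0: C(18,0)·0.166667^0·0.833333^18 = 0.037561
  k=1: C(18,1)·0.166667^1·0.833333^17 = 0.135220
P(X ≤ 1) = 0.172781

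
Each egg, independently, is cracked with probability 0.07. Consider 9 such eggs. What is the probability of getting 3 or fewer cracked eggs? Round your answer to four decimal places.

X ~ Binomial(9, 0.07); P(X ≤ 3) = Σ C(9,k) p^k (1−p)^(9−k) over k:
  k=0: C(9,0)·0.07^0·0.93^9 = 0.520411
  k=1: C(9,1)·0.07^1·0.93^8 = 0.352537
  k=2: C(9,2)·0.07^2·0.93^7 = 0.106140
  k=3: C(9,3)·0.07^3·0.93^6 = 0.018641
Total = 0.997729

0.9977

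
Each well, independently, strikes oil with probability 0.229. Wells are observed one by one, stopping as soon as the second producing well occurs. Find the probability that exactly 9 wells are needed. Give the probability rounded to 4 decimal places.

0.0679

Y = trial on which the second success occurs; negative binomial, r=2, p=0.229.
P(Y=9) = C(8,1) · p^2 · (1−p)^7
= 8 · 0.052441 · 0.16195 = 0.067943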